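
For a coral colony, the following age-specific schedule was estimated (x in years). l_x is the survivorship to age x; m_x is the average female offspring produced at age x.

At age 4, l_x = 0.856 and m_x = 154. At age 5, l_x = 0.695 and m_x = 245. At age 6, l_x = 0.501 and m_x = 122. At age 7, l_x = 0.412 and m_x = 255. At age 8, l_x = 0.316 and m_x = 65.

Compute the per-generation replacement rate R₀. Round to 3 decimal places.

488.821

R₀ = Σ l_x m_x:
  age 4: 0.856 × 154 = 131.8240
  age 5: 0.695 × 245 = 170.2750
  age 6: 0.501 × 122 = 61.1220
  age 7: 0.412 × 255 = 105.0600
  age 8: 0.316 × 65 = 20.5400
R₀ = 131.8240 + 170.2750 + 61.1220 + 105.0600 + 20.5400 = 488.8210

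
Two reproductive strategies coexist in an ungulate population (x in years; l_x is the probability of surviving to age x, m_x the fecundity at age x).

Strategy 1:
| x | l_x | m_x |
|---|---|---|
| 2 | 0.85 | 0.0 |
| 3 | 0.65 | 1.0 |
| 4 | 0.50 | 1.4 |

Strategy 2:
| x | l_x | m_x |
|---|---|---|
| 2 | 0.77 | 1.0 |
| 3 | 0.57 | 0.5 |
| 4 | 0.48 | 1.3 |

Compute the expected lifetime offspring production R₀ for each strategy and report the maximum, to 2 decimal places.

1.68

Strategy 1: R₀ = 0.85×0.0 + 0.65×1.0 + 0.50×1.4 = 1.3500
Strategy 2: R₀ = 0.77×1.0 + 0.57×0.5 + 0.48×1.3 = 1.6790
Highest R₀: strategy 2 with 1.6790.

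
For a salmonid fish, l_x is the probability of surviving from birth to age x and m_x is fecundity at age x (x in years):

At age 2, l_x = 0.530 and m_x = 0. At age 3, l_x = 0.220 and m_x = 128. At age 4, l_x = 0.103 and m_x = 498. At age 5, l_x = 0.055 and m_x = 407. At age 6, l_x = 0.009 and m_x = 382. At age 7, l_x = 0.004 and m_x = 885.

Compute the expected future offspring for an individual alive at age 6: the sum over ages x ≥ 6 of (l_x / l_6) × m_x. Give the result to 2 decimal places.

l_6 = 0.009. Conditional survival from age 6 to x is l_x / l_6.
  x=6: (0.009/0.009) × 382 = 382.0000
  x=7: (0.004/0.009) × 885 = 393.3333
Sum = 382.0000 + 393.3333 = 775.3333

775.33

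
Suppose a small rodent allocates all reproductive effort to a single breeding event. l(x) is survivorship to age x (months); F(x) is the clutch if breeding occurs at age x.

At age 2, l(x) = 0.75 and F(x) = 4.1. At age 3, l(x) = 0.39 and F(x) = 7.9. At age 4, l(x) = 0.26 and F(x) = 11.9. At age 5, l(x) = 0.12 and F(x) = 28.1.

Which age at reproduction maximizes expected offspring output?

Expected offspring if breeding at age x = l(x) × F(x):
  age 2: 0.75 × 4.1 = 3.075
  age 3: 0.39 × 7.9 = 3.081
  age 4: 0.26 × 11.9 = 3.094
  age 5: 0.12 × 28.1 = 3.372
Maximum at age 5 (3.372).

5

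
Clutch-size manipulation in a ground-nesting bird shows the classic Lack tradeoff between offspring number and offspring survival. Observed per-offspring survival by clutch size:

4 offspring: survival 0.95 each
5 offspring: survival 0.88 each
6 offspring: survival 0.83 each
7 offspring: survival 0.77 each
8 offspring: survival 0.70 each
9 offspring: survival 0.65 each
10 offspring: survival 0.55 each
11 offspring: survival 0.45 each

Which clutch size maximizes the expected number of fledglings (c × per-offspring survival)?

Expected fledglings = c × s(c):
  c=4: 4 × 0.95 = 3.800
  c=5: 5 × 0.88 = 4.400
  c=6: 6 × 0.83 = 4.980
  c=7: 7 × 0.77 = 5.390
  c=8: 8 × 0.70 = 5.600
  c=9: 9 × 0.65 = 5.850
  c=10: 10 × 0.55 = 5.500
  c=11: 11 × 0.45 = 4.950
Maximum at c = 9 (5.850 fledglings).

9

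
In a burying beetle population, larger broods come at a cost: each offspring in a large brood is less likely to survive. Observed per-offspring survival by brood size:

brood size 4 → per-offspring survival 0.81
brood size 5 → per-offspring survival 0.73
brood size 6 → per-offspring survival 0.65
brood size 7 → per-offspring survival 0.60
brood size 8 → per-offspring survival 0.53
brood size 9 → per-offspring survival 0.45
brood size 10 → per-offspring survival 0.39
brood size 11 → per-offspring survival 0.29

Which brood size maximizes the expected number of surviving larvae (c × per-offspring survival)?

8

Expected surviving larvae = c × s(c):
  c=4: 4 × 0.81 = 3.240
  c=5: 5 × 0.73 = 3.650
  c=6: 6 × 0.65 = 3.900
  c=7: 7 × 0.60 = 4.200
  c=8: 8 × 0.53 = 4.240
  c=9: 9 × 0.45 = 4.050
  c=10: 10 × 0.39 = 3.900
  c=11: 11 × 0.29 = 3.190
Maximum at c = 8 (4.240 surviving larvae).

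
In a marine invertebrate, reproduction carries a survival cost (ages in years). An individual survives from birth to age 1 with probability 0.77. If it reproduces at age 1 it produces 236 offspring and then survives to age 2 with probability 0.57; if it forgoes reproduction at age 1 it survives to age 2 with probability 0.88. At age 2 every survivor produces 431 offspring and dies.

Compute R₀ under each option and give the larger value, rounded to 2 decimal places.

breed at age 1: R₀ = 0.77 × (236 + 0.57 × 431) = 0.77 × 481.6700 = 370.8859
delay to age 2: R₀ = 0.77 × (0.88 × 431) = 0.77 × 379.2800 = 292.0456
Higher: breed at age 1 (370.8859).

370.89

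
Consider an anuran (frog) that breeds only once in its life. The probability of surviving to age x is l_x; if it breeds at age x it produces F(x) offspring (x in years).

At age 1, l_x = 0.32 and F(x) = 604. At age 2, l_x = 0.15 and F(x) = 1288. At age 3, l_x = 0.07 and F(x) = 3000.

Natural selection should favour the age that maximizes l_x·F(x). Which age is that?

3

Expected offspring if breeding at age x = l_x × F(x):
  age 1: 0.32 × 604 = 193.280
  age 2: 0.15 × 1288 = 193.200
  age 3: 0.07 × 3000 = 210.000
Maximum at age 3 (210.000).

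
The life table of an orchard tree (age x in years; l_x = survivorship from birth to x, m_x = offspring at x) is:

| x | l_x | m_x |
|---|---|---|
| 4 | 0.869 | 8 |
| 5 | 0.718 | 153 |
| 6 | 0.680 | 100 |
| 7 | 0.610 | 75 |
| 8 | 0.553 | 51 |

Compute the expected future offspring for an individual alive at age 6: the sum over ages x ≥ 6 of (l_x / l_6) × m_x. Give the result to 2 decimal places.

208.75

l_6 = 0.680. Conditional survival from age 6 to x is l_x / l_6.
  x=6: (0.680/0.680) × 100 = 100.0000
  x=7: (0.610/0.680) × 75 = 67.2794
  x=8: (0.553/0.680) × 51 = 41.4750
Sum = 100.0000 + 67.2794 + 41.4750 = 208.7544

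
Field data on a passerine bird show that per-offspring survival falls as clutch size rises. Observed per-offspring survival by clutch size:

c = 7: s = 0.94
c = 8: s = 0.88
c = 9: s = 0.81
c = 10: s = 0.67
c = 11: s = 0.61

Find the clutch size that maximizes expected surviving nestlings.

9

Expected surviving nestlings = c × s(c):
  c=7: 7 × 0.94 = 6.580
  c=8: 8 × 0.88 = 7.040
  c=9: 9 × 0.81 = 7.290
  c=10: 10 × 0.67 = 6.700
  c=11: 11 × 0.61 = 6.710
Maximum at c = 9 (7.290 surviving nestlings).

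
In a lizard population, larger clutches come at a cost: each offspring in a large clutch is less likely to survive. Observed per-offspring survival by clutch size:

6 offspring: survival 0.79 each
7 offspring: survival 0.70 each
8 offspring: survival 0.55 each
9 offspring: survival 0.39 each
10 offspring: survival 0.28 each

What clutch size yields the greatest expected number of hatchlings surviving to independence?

7

Expected hatchlings surviving to independence = c × s(c):
  c=6: 6 × 0.79 = 4.740
  c=7: 7 × 0.70 = 4.900
  c=8: 8 × 0.55 = 4.400
  c=9: 9 × 0.39 = 3.510
  c=10: 10 × 0.28 = 2.800
Maximum at c = 7 (4.900 hatchlings surviving to independence).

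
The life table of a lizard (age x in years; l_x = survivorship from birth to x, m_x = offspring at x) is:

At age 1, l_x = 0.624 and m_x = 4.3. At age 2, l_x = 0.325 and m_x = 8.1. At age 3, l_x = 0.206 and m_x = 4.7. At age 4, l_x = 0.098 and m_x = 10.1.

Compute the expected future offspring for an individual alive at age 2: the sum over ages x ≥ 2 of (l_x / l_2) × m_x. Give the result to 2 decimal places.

l_2 = 0.325. Conditional survival from age 2 to x is l_x / l_2.
  x=2: (0.325/0.325) × 8.1 = 8.1000
  x=3: (0.206/0.325) × 4.7 = 2.9791
  x=4: (0.098/0.325) × 10.1 = 3.0455
Sum = 8.1000 + 2.9791 + 3.0455 = 14.1246

14.12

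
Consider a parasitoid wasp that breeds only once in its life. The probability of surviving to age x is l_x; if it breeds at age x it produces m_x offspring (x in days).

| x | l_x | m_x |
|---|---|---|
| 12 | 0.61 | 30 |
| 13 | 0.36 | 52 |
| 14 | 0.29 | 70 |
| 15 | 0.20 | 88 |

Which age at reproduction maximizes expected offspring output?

14

Expected offspring if breeding at age x = l_x × m_x:
  age 12: 0.61 × 30 = 18.300
  age 13: 0.36 × 52 = 18.720
  age 14: 0.29 × 70 = 20.300
  age 15: 0.20 × 88 = 17.600
Maximum at age 14 (20.300).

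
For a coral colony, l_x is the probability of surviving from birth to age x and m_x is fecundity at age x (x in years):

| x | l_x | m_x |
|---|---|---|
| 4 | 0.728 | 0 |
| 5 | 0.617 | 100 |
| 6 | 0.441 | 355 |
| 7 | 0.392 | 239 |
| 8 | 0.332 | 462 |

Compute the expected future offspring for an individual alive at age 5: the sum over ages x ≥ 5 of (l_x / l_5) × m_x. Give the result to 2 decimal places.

754.18

l_5 = 0.617. Conditional survival from age 5 to x is l_x / l_5.
  x=5: (0.617/0.617) × 100 = 100.0000
  x=6: (0.441/0.617) × 355 = 253.7358
  x=7: (0.392/0.617) × 239 = 151.8444
  x=8: (0.332/0.617) × 462 = 248.5964
Sum = 100.0000 + 253.7358 + 151.8444 + 248.5964 = 754.1767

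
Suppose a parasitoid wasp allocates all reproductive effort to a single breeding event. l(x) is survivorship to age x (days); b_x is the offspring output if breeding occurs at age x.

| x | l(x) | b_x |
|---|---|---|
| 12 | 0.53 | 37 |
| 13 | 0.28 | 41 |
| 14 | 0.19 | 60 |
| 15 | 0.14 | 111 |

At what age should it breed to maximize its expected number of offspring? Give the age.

Expected offspring if breeding at age x = l(x) × b_x:
  age 12: 0.53 × 37 = 19.610
  age 13: 0.28 × 41 = 11.480
  age 14: 0.19 × 60 = 11.400
  age 15: 0.14 × 111 = 15.540
Maximum at age 12 (19.610).

12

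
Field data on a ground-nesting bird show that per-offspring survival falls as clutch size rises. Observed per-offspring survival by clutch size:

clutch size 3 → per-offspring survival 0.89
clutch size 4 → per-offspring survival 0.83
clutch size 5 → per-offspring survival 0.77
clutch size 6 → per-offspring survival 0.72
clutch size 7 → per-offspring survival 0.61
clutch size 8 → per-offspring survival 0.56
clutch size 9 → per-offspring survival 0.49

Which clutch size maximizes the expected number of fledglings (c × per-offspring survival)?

Expected fledglings = c × s(c):
  c=3: 3 × 0.89 = 2.670
  c=4: 4 × 0.83 = 3.320
  c=5: 5 × 0.77 = 3.850
  c=6: 6 × 0.72 = 4.320
  c=7: 7 × 0.61 = 4.270
  c=8: 8 × 0.56 = 4.480
  c=9: 9 × 0.49 = 4.410
Maximum at c = 8 (4.480 fledglings).

8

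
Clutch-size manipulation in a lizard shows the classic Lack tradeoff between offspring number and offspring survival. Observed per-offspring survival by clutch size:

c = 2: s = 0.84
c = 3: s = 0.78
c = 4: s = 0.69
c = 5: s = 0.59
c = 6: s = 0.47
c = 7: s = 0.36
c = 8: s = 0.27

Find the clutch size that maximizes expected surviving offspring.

Expected surviving offspring = c × s(c):
  c=2: 2 × 0.84 = 1.680
  c=3: 3 × 0.78 = 2.340
  c=4: 4 × 0.69 = 2.760
  c=5: 5 × 0.59 = 2.950
  c=6: 6 × 0.47 = 2.820
  c=7: 7 × 0.36 = 2.520
  c=8: 8 × 0.27 = 2.160
Maximum at c = 5 (2.950 surviving offspring).

5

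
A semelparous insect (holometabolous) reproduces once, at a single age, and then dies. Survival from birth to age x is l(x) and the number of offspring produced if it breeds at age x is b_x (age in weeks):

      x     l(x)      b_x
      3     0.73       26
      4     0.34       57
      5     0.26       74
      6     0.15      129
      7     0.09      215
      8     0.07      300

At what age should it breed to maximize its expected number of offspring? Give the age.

8

Expected offspring if breeding at age x = l(x) × b_x:
  age 3: 0.73 × 26 = 18.980
  age 4: 0.34 × 57 = 19.380
  age 5: 0.26 × 74 = 19.240
  age 6: 0.15 × 129 = 19.350
  age 7: 0.09 × 215 = 19.350
  age 8: 0.07 × 300 = 21.000
Maximum at age 8 (21.000).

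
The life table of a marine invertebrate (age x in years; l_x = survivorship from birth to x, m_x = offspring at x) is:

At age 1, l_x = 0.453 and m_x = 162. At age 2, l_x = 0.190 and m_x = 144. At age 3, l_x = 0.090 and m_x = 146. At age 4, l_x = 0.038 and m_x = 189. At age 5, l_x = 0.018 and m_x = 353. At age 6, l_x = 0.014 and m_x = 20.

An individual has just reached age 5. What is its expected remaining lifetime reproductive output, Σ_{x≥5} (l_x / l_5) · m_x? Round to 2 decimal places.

368.56

l_5 = 0.018. Conditional survival from age 5 to x is l_x / l_5.
  x=5: (0.018/0.018) × 353 = 353.0000
  x=6: (0.014/0.018) × 20 = 15.5556
Sum = 353.0000 + 15.5556 = 368.5556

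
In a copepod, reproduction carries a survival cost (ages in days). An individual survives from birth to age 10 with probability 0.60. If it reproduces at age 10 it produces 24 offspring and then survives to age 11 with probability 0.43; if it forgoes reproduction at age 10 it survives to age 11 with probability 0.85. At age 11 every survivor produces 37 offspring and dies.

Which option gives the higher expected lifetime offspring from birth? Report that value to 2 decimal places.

23.95

breed at age 10: R₀ = 0.60 × (24 + 0.43 × 37) = 0.60 × 39.9100 = 23.9460
delay to age 11: R₀ = 0.60 × (0.85 × 37) = 0.60 × 31.4500 = 18.8700
Higher: breed at age 10 (23.9460).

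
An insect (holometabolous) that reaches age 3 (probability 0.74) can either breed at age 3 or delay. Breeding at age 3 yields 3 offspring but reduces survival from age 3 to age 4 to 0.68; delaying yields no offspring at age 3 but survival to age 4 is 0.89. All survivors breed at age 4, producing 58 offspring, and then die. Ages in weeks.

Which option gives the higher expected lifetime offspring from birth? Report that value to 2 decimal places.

breed at age 3: R₀ = 0.74 × (3 + 0.68 × 58) = 0.74 × 42.4400 = 31.4056
delay to age 4: R₀ = 0.74 × (0.89 × 58) = 0.74 × 51.6200 = 38.1988
Higher: delay to age 4 (38.1988).

38.20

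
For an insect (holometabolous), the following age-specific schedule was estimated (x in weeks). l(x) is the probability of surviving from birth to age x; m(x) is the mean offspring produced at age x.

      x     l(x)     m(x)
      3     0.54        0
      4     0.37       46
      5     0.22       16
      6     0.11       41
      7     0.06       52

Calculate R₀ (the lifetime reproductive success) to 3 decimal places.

28.170

R₀ = Σ l(x) m(x):
  age 3: 0.54 × 0 = 0.0000
  age 4: 0.37 × 46 = 17.0200
  age 5: 0.22 × 16 = 3.5200
  age 6: 0.11 × 41 = 4.5100
  age 7: 0.06 × 52 = 3.1200
R₀ = 0.0000 + 17.0200 + 3.5200 + 4.5100 + 3.1200 = 28.1700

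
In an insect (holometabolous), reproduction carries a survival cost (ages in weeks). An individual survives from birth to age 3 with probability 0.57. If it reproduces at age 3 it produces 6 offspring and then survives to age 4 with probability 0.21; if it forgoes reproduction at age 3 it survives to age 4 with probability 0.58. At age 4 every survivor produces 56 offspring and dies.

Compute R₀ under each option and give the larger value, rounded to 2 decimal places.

18.51

breed at age 3: R₀ = 0.57 × (6 + 0.21 × 56) = 0.57 × 17.7600 = 10.1232
delay to age 4: R₀ = 0.57 × (0.58 × 56) = 0.57 × 32.4800 = 18.5136
Higher: delay to age 4 (18.5136).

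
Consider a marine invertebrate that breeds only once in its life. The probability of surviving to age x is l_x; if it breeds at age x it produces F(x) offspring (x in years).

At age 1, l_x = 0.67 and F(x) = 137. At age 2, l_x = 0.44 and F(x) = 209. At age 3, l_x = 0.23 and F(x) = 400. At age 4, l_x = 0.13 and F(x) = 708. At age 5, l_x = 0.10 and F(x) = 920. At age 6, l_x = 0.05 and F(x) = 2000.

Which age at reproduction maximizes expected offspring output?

6

Expected offspring if breeding at age x = l_x × F(x):
  age 1: 0.67 × 137 = 91.790
  age 2: 0.44 × 209 = 91.960
  age 3: 0.23 × 400 = 92.000
  age 4: 0.13 × 708 = 92.040
  age 5: 0.10 × 920 = 92.000
  age 6: 0.05 × 2000 = 100.000
Maximum at age 6 (100.000).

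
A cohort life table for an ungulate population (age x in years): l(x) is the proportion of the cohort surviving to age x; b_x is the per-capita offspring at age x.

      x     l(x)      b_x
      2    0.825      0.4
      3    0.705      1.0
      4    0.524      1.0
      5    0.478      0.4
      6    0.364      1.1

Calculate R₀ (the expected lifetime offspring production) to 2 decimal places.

R₀ = Σ l(x) b_x:
  age 2: 0.825 × 0.4 = 0.3300
  age 3: 0.705 × 1.0 = 0.7050
  age 4: 0.524 × 1.0 = 0.5240
  age 5: 0.478 × 0.4 = 0.1912
  age 6: 0.364 × 1.1 = 0.4004
R₀ = 0.3300 + 0.7050 + 0.5240 + 0.1912 + 0.4004 = 2.1506

2.15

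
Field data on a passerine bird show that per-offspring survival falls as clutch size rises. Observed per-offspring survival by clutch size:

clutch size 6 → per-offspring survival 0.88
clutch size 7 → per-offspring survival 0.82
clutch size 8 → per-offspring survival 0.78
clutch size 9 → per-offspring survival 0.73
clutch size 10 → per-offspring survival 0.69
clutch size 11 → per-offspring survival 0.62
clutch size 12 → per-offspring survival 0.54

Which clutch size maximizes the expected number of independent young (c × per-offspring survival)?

10

Expected independent young = c × s(c):
  c=6: 6 × 0.88 = 5.280
  c=7: 7 × 0.82 = 5.740
  c=8: 8 × 0.78 = 6.240
  c=9: 9 × 0.73 = 6.570
  c=10: 10 × 0.69 = 6.900
  c=11: 11 × 0.62 = 6.820
  c=12: 12 × 0.54 = 6.480
Maximum at c = 10 (6.900 independent young).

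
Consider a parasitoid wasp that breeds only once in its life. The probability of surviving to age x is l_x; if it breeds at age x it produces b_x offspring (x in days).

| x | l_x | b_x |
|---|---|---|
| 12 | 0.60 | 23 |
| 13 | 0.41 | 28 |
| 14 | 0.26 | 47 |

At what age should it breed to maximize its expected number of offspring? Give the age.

12

Expected offspring if breeding at age x = l_x × b_x:
  age 12: 0.60 × 23 = 13.800
  age 13: 0.41 × 28 = 11.480
  age 14: 0.26 × 47 = 12.220
Maximum at age 12 (13.800).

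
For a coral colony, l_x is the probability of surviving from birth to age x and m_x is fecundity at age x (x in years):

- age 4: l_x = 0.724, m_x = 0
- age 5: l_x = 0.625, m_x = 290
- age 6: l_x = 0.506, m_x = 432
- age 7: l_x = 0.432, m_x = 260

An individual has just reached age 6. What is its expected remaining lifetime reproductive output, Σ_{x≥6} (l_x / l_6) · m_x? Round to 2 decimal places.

l_6 = 0.506. Conditional survival from age 6 to x is l_x / l_6.
  x=6: (0.506/0.506) × 432 = 432.0000
  x=7: (0.432/0.506) × 260 = 221.9763
Sum = 432.0000 + 221.9763 = 653.9763

653.98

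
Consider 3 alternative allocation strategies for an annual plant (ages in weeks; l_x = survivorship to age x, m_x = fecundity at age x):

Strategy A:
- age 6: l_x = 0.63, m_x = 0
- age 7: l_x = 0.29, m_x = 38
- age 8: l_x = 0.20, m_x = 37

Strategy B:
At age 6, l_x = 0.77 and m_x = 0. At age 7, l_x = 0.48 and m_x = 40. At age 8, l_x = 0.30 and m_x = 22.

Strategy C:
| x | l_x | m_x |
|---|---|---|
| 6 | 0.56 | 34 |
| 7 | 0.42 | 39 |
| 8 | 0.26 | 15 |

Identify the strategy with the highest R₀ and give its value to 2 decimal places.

39.32

Strategy A: R₀ = 0.63×0 + 0.29×38 + 0.20×37 = 18.4200
Strategy B: R₀ = 0.77×0 + 0.48×40 + 0.30×22 = 25.8000
Strategy C: R₀ = 0.56×34 + 0.42×39 + 0.26×15 = 39.3200
Highest R₀: strategy C with 39.3200.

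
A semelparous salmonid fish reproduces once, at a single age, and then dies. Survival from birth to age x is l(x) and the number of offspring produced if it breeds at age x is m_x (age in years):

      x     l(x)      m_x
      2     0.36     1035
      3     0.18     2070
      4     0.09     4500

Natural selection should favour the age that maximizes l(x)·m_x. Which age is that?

4

Expected offspring if breeding at age x = l(x) × m_x:
  age 2: 0.36 × 1035 = 372.600
  age 3: 0.18 × 2070 = 372.600
  age 4: 0.09 × 4500 = 405.000
Maximum at age 4 (405.000).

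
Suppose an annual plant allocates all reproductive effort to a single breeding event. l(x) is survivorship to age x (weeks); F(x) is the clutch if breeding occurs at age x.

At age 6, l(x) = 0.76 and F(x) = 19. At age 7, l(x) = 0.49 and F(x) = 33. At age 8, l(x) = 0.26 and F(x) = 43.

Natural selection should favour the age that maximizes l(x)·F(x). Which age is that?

Expected offspring if breeding at age x = l(x) × F(x):
  age 6: 0.76 × 19 = 14.440
  age 7: 0.49 × 33 = 16.170
  age 8: 0.26 × 43 = 11.180
Maximum at age 7 (16.170).

7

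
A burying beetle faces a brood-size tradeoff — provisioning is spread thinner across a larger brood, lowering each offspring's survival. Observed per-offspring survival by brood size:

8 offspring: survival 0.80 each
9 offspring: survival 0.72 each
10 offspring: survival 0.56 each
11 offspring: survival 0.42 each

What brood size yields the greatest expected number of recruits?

9

Expected recruits = c × s(c):
  c=8: 8 × 0.80 = 6.400
  c=9: 9 × 0.72 = 6.480
  c=10: 10 × 0.56 = 5.600
  c=11: 11 × 0.42 = 4.620
Maximum at c = 9 (6.480 recruits).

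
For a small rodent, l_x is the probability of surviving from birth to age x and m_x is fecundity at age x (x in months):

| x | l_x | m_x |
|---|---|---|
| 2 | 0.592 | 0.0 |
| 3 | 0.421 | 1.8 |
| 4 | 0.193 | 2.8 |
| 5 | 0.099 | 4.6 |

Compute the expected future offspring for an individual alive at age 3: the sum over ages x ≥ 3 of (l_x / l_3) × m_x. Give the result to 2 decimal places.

4.17

l_3 = 0.421. Conditional survival from age 3 to x is l_x / l_3.
  x=3: (0.421/0.421) × 1.8 = 1.8000
  x=4: (0.193/0.421) × 2.8 = 1.2836
  x=5: (0.099/0.421) × 4.6 = 1.0817
Sum = 1.8000 + 1.2836 + 1.0817 = 4.1653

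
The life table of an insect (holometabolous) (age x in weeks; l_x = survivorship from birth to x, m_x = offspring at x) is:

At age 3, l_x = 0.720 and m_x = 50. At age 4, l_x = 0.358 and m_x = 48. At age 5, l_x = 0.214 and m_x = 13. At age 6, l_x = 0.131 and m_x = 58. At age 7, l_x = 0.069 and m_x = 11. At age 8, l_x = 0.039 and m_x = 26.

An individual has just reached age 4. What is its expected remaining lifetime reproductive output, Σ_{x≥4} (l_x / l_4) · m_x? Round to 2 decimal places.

81.95

l_4 = 0.358. Conditional survival from age 4 to x is l_x / l_4.
  x=4: (0.358/0.358) × 48 = 48.0000
  x=5: (0.214/0.358) × 13 = 7.7709
  x=6: (0.131/0.358) × 58 = 21.2235
  x=7: (0.069/0.358) × 11 = 2.1201
  x=8: (0.039/0.358) × 26 = 2.8324
Sum = 48.0000 + 7.7709 + 21.2235 + 2.1201 + 2.8324 = 81.9469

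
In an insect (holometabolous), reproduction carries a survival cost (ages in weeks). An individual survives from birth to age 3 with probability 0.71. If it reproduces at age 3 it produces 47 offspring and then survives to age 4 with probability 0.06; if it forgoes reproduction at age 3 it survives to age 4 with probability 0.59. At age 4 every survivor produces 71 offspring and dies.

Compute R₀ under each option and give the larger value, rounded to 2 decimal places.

breed at age 3: R₀ = 0.71 × (47 + 0.06 × 71) = 0.71 × 51.2600 = 36.3946
delay to age 4: R₀ = 0.71 × (0.59 × 71) = 0.71 × 41.8900 = 29.7419
Higher: breed at age 3 (36.3946).

36.39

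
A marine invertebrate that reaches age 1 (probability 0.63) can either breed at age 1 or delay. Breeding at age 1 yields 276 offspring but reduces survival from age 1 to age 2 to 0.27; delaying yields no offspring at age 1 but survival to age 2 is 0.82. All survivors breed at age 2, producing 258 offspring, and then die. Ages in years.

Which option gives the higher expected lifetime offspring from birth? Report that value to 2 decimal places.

217.77

breed at age 1: R₀ = 0.63 × (276 + 0.27 × 258) = 0.63 × 345.6600 = 217.7658
delay to age 2: R₀ = 0.63 × (0.82 × 258) = 0.63 × 211.5600 = 133.2828
Higher: breed at age 1 (217.7658).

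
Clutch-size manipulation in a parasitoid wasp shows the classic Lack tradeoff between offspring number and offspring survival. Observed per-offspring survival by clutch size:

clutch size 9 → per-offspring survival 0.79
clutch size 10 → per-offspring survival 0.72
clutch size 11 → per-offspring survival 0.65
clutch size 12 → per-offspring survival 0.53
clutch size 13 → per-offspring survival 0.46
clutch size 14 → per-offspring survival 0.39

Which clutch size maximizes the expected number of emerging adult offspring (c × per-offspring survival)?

Expected emerging adult offspring = c × s(c):
  c=9: 9 × 0.79 = 7.110
  c=10: 10 × 0.72 = 7.200
  c=11: 11 × 0.65 = 7.150
  c=12: 12 × 0.53 = 6.360
  c=13: 13 × 0.46 = 5.980
  c=14: 14 × 0.39 = 5.460
Maximum at c = 10 (7.200 emerging adult offspring).

10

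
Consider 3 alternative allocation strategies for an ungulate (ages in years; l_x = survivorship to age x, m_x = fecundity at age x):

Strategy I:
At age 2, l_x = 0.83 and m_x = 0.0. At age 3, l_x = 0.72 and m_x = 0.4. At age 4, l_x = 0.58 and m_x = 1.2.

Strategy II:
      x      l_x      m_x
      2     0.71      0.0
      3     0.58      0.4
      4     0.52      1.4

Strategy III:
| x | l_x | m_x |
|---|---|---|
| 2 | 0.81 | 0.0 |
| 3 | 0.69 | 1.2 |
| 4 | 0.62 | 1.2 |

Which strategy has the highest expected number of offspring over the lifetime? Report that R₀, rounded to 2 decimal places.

Strategy I: R₀ = 0.83×0.0 + 0.72×0.4 + 0.58×1.2 = 0.9840
Strategy II: R₀ = 0.71×0.0 + 0.58×0.4 + 0.52×1.4 = 0.9600
Strategy III: R₀ = 0.81×0.0 + 0.69×1.2 + 0.62×1.2 = 1.5720
Highest R₀: strategy III with 1.5720.

1.57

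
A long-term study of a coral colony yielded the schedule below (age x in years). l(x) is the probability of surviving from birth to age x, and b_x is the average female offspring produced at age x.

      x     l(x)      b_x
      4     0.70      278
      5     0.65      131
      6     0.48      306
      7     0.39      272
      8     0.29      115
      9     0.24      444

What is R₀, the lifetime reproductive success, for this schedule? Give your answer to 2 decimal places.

672.62

R₀ = Σ l(x) b_x:
  age 4: 0.70 × 278 = 194.6000
  age 5: 0.65 × 131 = 85.1500
  age 6: 0.48 × 306 = 146.8800
  age 7: 0.39 × 272 = 106.0800
  age 8: 0.29 × 115 = 33.3500
  age 9: 0.24 × 444 = 106.5600
R₀ = 194.6000 + 85.1500 + 146.8800 + 106.0800 + 33.3500 + 106.5600 = 672.6200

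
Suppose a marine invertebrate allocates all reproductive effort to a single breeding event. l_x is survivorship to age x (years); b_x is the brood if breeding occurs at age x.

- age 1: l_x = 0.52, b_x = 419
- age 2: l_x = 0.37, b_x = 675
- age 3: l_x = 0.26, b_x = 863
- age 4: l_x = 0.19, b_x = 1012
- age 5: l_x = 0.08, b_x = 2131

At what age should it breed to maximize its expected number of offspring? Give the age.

2

Expected offspring if breeding at age x = l_x × b_x:
  age 1: 0.52 × 419 = 217.880
  age 2: 0.37 × 675 = 249.750
  age 3: 0.26 × 863 = 224.380
  age 4: 0.19 × 1012 = 192.280
  age 5: 0.08 × 2131 = 170.480
Maximum at age 2 (249.750).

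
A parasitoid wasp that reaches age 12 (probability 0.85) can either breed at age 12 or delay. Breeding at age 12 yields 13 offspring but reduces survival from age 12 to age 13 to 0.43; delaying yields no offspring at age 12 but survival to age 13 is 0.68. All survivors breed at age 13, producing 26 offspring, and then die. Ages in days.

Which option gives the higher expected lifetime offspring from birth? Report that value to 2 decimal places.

breed at age 12: R₀ = 0.85 × (13 + 0.43 × 26) = 0.85 × 24.1800 = 20.5530
delay to age 13: R₀ = 0.85 × (0.68 × 26) = 0.85 × 17.6800 = 15.0280
Higher: breed at age 12 (20.5530).

20.55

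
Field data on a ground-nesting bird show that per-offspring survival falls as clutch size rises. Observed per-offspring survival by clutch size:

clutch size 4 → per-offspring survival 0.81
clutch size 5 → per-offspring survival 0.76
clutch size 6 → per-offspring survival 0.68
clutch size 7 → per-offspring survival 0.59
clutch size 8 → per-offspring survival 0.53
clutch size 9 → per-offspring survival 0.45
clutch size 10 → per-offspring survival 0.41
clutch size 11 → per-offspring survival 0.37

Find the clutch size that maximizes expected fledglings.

Expected fledglings = c × s(c):
  c=4: 4 × 0.81 = 3.240
  c=5: 5 × 0.76 = 3.800
  c=6: 6 × 0.68 = 4.080
  c=7: 7 × 0.59 = 4.130
  c=8: 8 × 0.53 = 4.240
  c=9: 9 × 0.45 = 4.050
  c=10: 10 × 0.41 = 4.100
  c=11: 11 × 0.37 = 4.070
Maximum at c = 8 (4.240 fledglings).

8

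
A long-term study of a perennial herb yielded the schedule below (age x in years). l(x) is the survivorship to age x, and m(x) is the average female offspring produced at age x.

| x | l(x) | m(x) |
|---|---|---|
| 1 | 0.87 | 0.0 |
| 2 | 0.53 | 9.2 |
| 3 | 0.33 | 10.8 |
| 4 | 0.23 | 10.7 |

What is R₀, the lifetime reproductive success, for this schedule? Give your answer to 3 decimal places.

R₀ = Σ l(x) m(x):
  age 1: 0.87 × 0.0 = 0.0000
  age 2: 0.53 × 9.2 = 4.8760
  age 3: 0.33 × 10.8 = 3.5640
  age 4: 0.23 × 10.7 = 2.4610
R₀ = 0.0000 + 4.8760 + 3.5640 + 2.4610 = 10.9010

10.901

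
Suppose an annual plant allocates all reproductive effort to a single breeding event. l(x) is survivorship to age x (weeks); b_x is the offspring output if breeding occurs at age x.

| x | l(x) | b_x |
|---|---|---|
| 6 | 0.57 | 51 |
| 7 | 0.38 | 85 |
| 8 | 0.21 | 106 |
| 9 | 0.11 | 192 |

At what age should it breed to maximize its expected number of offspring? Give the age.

7

Expected offspring if breeding at age x = l(x) × b_x:
  age 6: 0.57 × 51 = 29.070
  age 7: 0.38 × 85 = 32.300
  age 8: 0.21 × 106 = 22.260
  age 9: 0.11 × 192 = 21.120
Maximum at age 7 (32.300).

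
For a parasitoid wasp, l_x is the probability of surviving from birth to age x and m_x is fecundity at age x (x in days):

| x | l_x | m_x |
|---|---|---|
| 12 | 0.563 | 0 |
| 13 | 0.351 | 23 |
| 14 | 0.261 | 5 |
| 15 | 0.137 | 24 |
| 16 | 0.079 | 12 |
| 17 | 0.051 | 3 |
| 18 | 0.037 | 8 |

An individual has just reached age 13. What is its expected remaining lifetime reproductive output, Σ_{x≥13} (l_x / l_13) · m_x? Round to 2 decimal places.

l_13 = 0.351. Conditional survival from age 13 to x is l_x / l_13.
  x=13: (0.351/0.351) × 23 = 23.0000
  x=14: (0.261/0.351) × 5 = 3.7179
  x=15: (0.137/0.351) × 24 = 9.3675
  x=16: (0.079/0.351) × 12 = 2.7009
  x=17: (0.051/0.351) × 3 = 0.4359
  x=18: (0.037/0.351) × 8 = 0.8433
Sum = 23.0000 + 3.7179 + 9.3675 + 2.7009 + 0.4359 + 0.8433 = 40.0655

40.07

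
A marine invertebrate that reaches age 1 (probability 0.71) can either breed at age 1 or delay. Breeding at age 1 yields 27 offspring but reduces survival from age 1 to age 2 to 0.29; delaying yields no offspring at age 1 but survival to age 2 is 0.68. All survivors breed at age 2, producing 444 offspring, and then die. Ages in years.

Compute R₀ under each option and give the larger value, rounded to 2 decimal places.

breed at age 1: R₀ = 0.71 × (27 + 0.29 × 444) = 0.71 × 155.7600 = 110.5896
delay to age 2: R₀ = 0.71 × (0.68 × 444) = 0.71 × 301.9200 = 214.3632
Higher: delay to age 2 (214.3632).

214.36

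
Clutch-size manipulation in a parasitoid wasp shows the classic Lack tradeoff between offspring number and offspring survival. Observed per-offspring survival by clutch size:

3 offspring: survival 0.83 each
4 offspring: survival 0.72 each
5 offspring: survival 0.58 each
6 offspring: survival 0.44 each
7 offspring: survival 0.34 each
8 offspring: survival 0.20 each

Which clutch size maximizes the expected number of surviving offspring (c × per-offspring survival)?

5

Expected surviving offspring = c × s(c):
  c=3: 3 × 0.83 = 2.490
  c=4: 4 × 0.72 = 2.880
  c=5: 5 × 0.58 = 2.900
  c=6: 6 × 0.44 = 2.640
  c=7: 7 × 0.34 = 2.380
  c=8: 8 × 0.20 = 1.600
Maximum at c = 5 (2.900 surviving offspring).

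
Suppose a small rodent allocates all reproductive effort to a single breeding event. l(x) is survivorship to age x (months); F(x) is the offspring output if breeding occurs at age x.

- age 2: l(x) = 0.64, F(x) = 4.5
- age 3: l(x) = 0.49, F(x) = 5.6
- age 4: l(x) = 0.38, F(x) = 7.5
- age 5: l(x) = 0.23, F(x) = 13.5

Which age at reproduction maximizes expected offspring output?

Expected offspring if breeding at age x = l(x) × F(x):
  age 2: 0.64 × 4.5 = 2.880
  age 3: 0.49 × 5.6 = 2.744
  age 4: 0.38 × 7.5 = 2.850
  age 5: 0.23 × 13.5 = 3.105
Maximum at age 5 (3.105).

5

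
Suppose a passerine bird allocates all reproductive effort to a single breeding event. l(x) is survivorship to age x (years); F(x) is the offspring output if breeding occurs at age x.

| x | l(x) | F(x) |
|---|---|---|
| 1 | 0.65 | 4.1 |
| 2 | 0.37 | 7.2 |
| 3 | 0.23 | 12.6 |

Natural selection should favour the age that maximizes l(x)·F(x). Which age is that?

3

Expected offspring if breeding at age x = l(x) × F(x):
  age 1: 0.65 × 4.1 = 2.665
  age 2: 0.37 × 7.2 = 2.664
  age 3: 0.23 × 12.6 = 2.898
Maximum at age 3 (2.898).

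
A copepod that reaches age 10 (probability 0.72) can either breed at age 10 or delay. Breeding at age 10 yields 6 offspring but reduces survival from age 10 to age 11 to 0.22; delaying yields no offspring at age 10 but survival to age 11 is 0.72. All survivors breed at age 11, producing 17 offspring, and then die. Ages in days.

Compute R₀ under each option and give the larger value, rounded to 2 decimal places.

8.81

breed at age 10: R₀ = 0.72 × (6 + 0.22 × 17) = 0.72 × 9.7400 = 7.0128
delay to age 11: R₀ = 0.72 × (0.72 × 17) = 0.72 × 12.2400 = 8.8128
Higher: delay to age 11 (8.8128).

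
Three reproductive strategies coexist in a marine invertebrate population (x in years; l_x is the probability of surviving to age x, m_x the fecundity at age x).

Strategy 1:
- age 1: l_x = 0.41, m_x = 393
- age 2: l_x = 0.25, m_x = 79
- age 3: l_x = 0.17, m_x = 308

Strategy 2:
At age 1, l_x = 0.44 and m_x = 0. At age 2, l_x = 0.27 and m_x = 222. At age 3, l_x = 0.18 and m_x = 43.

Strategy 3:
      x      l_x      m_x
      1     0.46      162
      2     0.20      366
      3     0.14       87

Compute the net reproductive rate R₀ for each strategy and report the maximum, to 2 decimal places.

233.24

Strategy 1: R₀ = 0.41×393 + 0.25×79 + 0.17×308 = 233.2400
Strategy 2: R₀ = 0.44×0 + 0.27×222 + 0.18×43 = 67.6800
Strategy 3: R₀ = 0.46×162 + 0.20×366 + 0.14×87 = 159.9000
Highest R₀: strategy 1 with 233.2400.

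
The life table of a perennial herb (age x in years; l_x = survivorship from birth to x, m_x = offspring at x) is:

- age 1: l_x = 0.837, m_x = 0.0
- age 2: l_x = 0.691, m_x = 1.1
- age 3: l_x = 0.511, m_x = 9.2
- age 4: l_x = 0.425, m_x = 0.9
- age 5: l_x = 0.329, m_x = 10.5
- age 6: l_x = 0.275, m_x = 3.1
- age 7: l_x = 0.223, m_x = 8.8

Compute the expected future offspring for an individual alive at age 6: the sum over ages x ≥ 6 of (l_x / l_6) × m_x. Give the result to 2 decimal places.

10.24

l_6 = 0.275. Conditional survival from age 6 to x is l_x / l_6.
  x=6: (0.275/0.275) × 3.1 = 3.1000
  x=7: (0.223/0.275) × 8.8 = 7.1360
Sum = 3.1000 + 7.1360 = 10.2360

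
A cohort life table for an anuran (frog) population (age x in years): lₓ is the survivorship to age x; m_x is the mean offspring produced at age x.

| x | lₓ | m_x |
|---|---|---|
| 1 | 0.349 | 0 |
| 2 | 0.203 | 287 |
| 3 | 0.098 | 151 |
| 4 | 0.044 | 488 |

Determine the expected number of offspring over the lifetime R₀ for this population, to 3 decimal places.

94.531

R₀ = Σ lₓ m_x:
  age 1: 0.349 × 0 = 0.0000
  age 2: 0.203 × 287 = 58.2610
  age 3: 0.098 × 151 = 14.7980
  age 4: 0.044 × 488 = 21.4720
R₀ = 0.0000 + 58.2610 + 14.7980 + 21.4720 = 94.5310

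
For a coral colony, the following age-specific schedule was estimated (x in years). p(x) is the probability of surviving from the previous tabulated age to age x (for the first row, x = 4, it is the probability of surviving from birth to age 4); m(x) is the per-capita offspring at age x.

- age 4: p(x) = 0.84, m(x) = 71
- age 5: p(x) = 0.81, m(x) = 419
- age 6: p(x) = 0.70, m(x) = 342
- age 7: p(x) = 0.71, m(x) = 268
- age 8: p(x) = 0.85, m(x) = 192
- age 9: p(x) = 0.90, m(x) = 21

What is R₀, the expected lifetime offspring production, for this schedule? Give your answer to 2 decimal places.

658.86

Survivorship from birth: l_x = p_4·p_5·…·p_x.
  l_4 = 0.84000
  l_5 = 0.68040
  l_6 = 0.47628
  l_7 = 0.33816
  l_8 = 0.28743
  l_9 = 0.25869
R₀ = Σ l_x m(x):
  age 4: 0.84000 × 71 = 59.6400
  age 5: 0.68040 × 419 = 285.0876
  age 6: 0.47628 × 342 = 162.8878
  age 7: 0.33816 × 268 = 90.6269
  age 8: 0.28743 × 192 = 55.1866
  age 9: 0.25869 × 21 = 5.4325
R₀ = 59.6400 + 285.0876 + 162.8878 + 90.6269 + 55.1866 + 5.4325 = 658.8613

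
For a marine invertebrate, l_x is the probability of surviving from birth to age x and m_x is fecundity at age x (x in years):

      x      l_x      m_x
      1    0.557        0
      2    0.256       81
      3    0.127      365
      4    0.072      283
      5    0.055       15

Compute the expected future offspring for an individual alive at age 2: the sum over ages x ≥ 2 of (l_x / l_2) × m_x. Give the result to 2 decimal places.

l_2 = 0.256. Conditional survival from age 2 to x is l_x / l_2.
  x=2: (0.256/0.256) × 81 = 81.0000
  x=3: (0.127/0.256) × 365 = 181.0742
  x=4: (0.072/0.256) × 283 = 79.5938
  x=5: (0.055/0.256) × 15 = 3.2227
Sum = 81.0000 + 181.0742 + 79.5938 + 3.2227 = 344.8906

344.89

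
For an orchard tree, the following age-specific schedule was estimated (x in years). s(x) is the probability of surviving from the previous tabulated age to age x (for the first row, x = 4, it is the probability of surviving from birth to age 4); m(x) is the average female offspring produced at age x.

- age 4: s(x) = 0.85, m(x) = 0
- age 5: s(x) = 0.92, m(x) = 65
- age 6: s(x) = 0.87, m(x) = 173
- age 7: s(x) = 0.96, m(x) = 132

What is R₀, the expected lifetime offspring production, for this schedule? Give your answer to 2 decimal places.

Survivorship from birth: l_x = s_4·s_5·…·s_x.
  l_4 = 0.85000
  l_5 = 0.78200
  l_6 = 0.68034
  l_7 = 0.65313
R₀ = Σ l_x m(x):
  age 4: 0.85000 × 0 = 0.0000
  age 5: 0.78200 × 65 = 50.8300
  age 6: 0.68034 × 173 = 117.6988
  age 7: 0.65313 × 132 = 86.2132
R₀ = 0.0000 + 50.8300 + 117.6988 + 86.2132 = 254.7420

254.74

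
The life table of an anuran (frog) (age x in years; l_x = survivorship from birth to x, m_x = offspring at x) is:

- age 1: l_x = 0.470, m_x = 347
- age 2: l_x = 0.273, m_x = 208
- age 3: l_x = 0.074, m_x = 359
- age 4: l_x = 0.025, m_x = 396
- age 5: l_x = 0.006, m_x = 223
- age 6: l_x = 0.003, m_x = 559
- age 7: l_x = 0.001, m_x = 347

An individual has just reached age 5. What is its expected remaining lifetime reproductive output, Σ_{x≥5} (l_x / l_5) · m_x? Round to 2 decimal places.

560.33

l_5 = 0.006. Conditional survival from age 5 to x is l_x / l_5.
  x=5: (0.006/0.006) × 223 = 223.0000
  x=6: (0.003/0.006) × 559 = 279.5000
  x=7: (0.001/0.006) × 347 = 57.8333
Sum = 223.0000 + 279.5000 + 57.8333 = 560.3333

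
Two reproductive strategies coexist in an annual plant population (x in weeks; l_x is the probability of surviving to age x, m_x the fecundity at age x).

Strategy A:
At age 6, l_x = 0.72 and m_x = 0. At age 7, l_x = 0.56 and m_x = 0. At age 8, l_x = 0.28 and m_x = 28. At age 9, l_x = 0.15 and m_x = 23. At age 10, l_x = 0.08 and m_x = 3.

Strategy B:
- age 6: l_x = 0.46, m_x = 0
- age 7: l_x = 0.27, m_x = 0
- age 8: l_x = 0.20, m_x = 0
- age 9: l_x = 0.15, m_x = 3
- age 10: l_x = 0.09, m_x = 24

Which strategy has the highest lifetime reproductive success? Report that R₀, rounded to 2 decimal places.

Strategy A: R₀ = 0.72×0 + 0.56×0 + 0.28×28 + 0.15×23 + 0.08×3 = 11.5300
Strategy B: R₀ = 0.46×0 + 0.27×0 + 0.20×0 + 0.15×3 + 0.09×24 = 2.6100
Highest R₀: strategy A with 11.5300.

11.53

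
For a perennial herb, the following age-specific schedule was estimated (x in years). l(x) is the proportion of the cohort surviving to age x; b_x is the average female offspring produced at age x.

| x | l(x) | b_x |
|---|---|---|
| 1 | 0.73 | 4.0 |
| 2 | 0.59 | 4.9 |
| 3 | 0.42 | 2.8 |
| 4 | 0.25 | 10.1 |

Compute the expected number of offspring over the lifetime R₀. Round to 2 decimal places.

9.51

R₀ = Σ l(x) b_x:
  age 1: 0.73 × 4.0 = 2.9200
  age 2: 0.59 × 4.9 = 2.8910
  age 3: 0.42 × 2.8 = 1.1760
  age 4: 0.25 × 10.1 = 2.5250
R₀ = 2.9200 + 2.8910 + 1.1760 + 2.5250 = 9.5120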